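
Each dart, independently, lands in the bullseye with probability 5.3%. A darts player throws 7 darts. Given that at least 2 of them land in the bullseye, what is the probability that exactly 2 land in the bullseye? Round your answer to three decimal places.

0.910

X ~ Binomial(7, 0.053). Want P(X=2 | X≥2) = P(X=2) / P(X≥2).
P(X=2) = C(7,2)·0.053^2·0.947^5 = 0.04493
P(X≥2) = 1 − 0.68305 − 0.26759 = 0.04936
Ratio = 0.04493 / 0.04936 = 0.91019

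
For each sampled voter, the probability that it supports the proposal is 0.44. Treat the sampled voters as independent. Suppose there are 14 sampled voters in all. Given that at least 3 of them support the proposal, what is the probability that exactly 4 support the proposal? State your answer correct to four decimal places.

0.1162

X ~ Binomial(14, 0.44). Want P(X=4 | X≥3) = P(X=4) / P(X≥3).
P(X=4) = C(14,4)·0.44^4·0.56^10 = 0.113795
P(X≥3) = 1 − 0.000298 − 0.003281 − 0.016757 = 0.979663
Ratio = 0.113795 / 0.979663 = 0.116158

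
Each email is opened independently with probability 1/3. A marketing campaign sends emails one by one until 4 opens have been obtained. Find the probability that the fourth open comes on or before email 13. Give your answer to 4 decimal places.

Finishing within 13 emails ⇔ at least 4 successes in the first 13. With X ~ Binomial(13, 0.333333), P(Y ≤ 13) = 1 − P(X ≤ 3).
  k=0: C(13,0)·0.333333^0·0.666667^13 = 0.005138
  k=1: C(13,1)·0.333333^1·0.666667^12 = 0.033399
  k=2: C(13,2)·0.333333^2·0.666667^11 = 0.100196
  k=3: C(13,3)·0.333333^3·0.666667^10 = 0.183692
1 − 0.322424 = 0.677576

0.6776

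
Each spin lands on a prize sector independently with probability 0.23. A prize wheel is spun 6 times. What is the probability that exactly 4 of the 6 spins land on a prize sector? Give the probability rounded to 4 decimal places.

X ~ Binomial(n=6, p=0.23).
P(X=4) = C(6,4) · p^4 · (1−p)^2
= 15 · 0.0027984 · 0.5929 = 0.024888

0.0249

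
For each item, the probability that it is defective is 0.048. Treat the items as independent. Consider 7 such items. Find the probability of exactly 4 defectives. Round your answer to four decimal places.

0.0002

X ~ Binomial(n=7, p=0.048).
P(X=4) = C(7,4) · p^4 · (1−p)^3
= 35 · 5.3084e-06 · 0.8628 = 0.000160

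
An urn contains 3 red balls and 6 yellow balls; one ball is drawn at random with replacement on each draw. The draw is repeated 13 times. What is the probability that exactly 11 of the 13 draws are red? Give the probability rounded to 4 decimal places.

0.0002

X ~ Binomial(n=13, p=0.333333).
P(X=11) = C(13,11) · p^11 · (1−p)^2
= 78 · 5.645e-06 · 0.44444 = 0.000196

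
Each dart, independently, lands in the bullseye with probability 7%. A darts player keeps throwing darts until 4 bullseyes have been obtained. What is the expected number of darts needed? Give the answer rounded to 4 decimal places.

57.1429

Y = total darts until the fourth success; negative binomial with r=4, p=0.07.
E[Y] = r / p = 4 / 0.07 = 57.142857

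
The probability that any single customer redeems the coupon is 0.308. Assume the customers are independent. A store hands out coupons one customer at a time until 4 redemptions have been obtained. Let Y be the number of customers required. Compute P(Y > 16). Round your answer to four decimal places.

0.2247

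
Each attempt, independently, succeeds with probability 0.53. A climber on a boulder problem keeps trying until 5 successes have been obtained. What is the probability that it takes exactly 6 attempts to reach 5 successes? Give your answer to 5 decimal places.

0.09828

Y = trial on which the fifth success occurs; negative binomial, r=5, p=0.53.
P(Y=6) = C(5,4) · p^5 · (1−p)^1
= 5 · 0.04182 · 0.47 = 0.0982759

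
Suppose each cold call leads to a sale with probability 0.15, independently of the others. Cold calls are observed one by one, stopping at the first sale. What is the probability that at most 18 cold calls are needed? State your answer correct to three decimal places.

0.946

Y = number of cold calls to the first success; geometric, p = 0.15.
P(Y ≤ 18) = 1 − (1−p)^18 = 1 − 0.05365 = 0.94635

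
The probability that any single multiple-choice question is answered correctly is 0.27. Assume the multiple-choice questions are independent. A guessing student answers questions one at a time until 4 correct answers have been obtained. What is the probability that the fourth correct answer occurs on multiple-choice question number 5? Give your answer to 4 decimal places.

0.0155

Y = trial on which the fourth success occurs; negative binomial, r=4, p=0.27.
P(Y=5) = C(4,3) · p^4 · (1−p)^1
= 4 · 0.0053144 · 0.73 = 0.015518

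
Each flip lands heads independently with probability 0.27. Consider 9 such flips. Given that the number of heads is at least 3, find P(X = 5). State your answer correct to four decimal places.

X ~ Binomial(9, 0.27). Want P(X=5 | X≥3) = P(X=5) / P(X≥3).
P(X=5) = C(9,5)·0.27^5·0.73^4 = 0.051343
P(X≥3) = 1 − 0.058872 − 0.195970 − 0.289928 = 0.455231
Ratio = 0.051343 / 0.455231 = 0.112784

0.1128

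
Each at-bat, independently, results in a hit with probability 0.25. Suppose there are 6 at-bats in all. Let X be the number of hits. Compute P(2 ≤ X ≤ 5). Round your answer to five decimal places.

0.46582

X ~ Binomial(6, 0.25); P(2 ≤ X ≤ 5) = Σ C(6,k) p^k (1−p)^(6−k) over k:
  k=2: C(6,2)·0.25^2·0.75^4 = 0.2966309
  k=3: C(6,3)·0.25^3·0.75^3 = 0.1318359
  k=4: C(6,4)·0.25^4·0.75^2 = 0.0329590
  k=5: C(6,5)·0.25^5·0.75^1 = 0.0043945
Total = 0.4658203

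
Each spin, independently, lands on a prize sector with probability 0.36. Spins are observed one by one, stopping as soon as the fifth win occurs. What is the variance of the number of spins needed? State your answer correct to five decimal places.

24.69136

Y = total spins until the fifth success; negative binomial with r=5, p=0.36.
Var(Y) = r(1−p)/p² = 5·0.64 / 0.36² = 24.6913580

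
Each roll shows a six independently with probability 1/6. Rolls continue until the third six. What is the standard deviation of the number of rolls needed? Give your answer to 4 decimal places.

9.4868

Y = total rolls until the third success; negative binomial with r=3, p=0.166667.
SD(Y) = √[r(1−p)/p²] = √(90.000000) = 9.486833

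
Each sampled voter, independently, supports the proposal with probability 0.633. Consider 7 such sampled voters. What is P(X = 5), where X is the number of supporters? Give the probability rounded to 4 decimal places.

0.2875

X ~ Binomial(n=7, p=0.633).
P(X=5) = C(7,5) · p^5 · (1−p)^2
= 21 · 0.10163 · 0.13469 = 0.287455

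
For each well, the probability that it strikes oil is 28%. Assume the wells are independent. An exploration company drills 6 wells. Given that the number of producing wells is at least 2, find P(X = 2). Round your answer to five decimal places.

X ~ Binomial(6, 0.28). Want P(X=2 | X≥2) = P(X=2) / P(X≥2).
P(X=2) = C(6,2)·0.28^2·0.72^4 = 0.3160365
P(X≥2) = 1 − 0.1393141 − 0.3250662 = 0.5356198
Ratio = 0.3160365 / 0.5356198 = 0.5900390

0.59004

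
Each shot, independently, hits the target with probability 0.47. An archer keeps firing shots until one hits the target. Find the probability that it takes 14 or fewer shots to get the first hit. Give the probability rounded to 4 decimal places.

Y = number of shots to the first success; geometric, p = 0.47.
P(Y ≤ 14) = 1 − (1−p)^14 = 1 − 0.000138 = 0.999862

0.9999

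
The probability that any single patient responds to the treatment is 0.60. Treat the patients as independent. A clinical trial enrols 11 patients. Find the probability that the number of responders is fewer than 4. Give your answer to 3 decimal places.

X ~ Binomial(11, 0.60); P(X ≤ 3) = Σ C(11,k) p^k (1−p)^(11−k) over k:
  k=0: C(11,0)·0.60^0·0.40^11 = 0.00004
  k=1: C(11,1)·0.60^1·0.40^10 = 0.00069
  k=2: C(11,2)·0.60^2·0.40^9 = 0.00519
  k=3: C(11,3)·0.60^3·0.40^8 = 0.02336
Total = 0.02928

0.029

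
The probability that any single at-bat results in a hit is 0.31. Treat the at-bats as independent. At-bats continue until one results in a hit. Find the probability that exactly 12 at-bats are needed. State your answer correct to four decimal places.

Geometric (trials to first success), p = 0.31.
P(Y = 12) = (1−p)^11 · p = 0.016879 · 0.31 = 0.005232

0.0052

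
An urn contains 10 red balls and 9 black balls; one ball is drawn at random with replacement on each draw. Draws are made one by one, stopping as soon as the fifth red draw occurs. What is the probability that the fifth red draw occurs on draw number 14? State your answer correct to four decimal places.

0.0347

Y = trial on which the fifth success occurs; negative binomial, r=5, p=0.526316.
P(Y=14) = C(13,4) · p^5 · (1−p)^9
= 715 · 0.040386 · 0.0012006 = 0.034669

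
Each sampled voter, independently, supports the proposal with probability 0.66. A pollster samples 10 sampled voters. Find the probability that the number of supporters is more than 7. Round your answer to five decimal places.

0.28377

X ~ Binomial(10, 0.66); P(X ≥ 8) = Σ C(10,k) p^k (1−p)^(10−k) over k:
  k=8: C(10,8)·0.66^8·0.34^2 = 0.1872931
  k=9: C(10,9)·0.66^9·0.34^1 = 0.0807931
  k=10: C(10,10)·0.66^10·0.34^0 = 0.0156834
Total = 0.2837696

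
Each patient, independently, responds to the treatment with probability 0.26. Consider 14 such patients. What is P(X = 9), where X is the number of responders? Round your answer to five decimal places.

X ~ Binomial(n=14, p=0.26).
P(X=9) = C(14,9) · p^9 · (1−p)^5
= 2002 · 5.4295e-06 · 0.2219 = 0.0024120

0.00241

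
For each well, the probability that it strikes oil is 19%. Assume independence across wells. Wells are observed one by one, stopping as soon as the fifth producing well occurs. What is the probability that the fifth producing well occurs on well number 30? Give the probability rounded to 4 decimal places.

Y = trial on which the fifth success occurs; negative binomial, r=5, p=0.19.
P(Y=30) = C(29,4) · p^5 · (1−p)^25
= 23751 · 0.00024761 · 0.0051538 = 0.030309

0.0303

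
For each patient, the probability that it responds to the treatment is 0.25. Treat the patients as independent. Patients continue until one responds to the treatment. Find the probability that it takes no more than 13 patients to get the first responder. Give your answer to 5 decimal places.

Y = number of patients to the first success; geometric, p = 0.25.
P(Y ≤ 13) = 1 − (1−p)^13 = 1 − 0.0237573 = 0.9762427

0.97624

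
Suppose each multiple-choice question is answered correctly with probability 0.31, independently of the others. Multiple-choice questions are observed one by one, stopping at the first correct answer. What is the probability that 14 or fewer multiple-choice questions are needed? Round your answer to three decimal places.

0.994

Y = number of multiple-choice questions to the first success; geometric, p = 0.31.
P(Y ≤ 14) = 1 − (1−p)^14 = 1 − 0.00554 = 0.99446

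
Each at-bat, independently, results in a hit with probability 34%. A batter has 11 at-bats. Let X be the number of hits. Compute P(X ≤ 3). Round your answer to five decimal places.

X ~ Binomial(11, 0.34); P(X ≤ 3) = Σ C(11,k) p^k (1−p)^(11−k) over k:
  k=0: C(11,0)·0.34^0·0.66^11 = 0.0103510
  k=1: C(11,1)·0.34^1·0.66^10 = 0.0586558
  k=2: C(11,2)·0.34^2·0.66^9 = 0.1510831
  k=3: C(11,3)·0.34^3·0.66^8 = 0.2334921
Total = 0.4535820

0.45358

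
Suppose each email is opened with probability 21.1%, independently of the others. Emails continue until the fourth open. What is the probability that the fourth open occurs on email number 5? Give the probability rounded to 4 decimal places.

Y = trial on which the fourth success occurs; negative binomial, r=4, p=0.211.
P(Y=5) = C(4,3) · p^4 · (1−p)^1
= 4 · 0.0019821 · 0.789 = 0.006256

0.0063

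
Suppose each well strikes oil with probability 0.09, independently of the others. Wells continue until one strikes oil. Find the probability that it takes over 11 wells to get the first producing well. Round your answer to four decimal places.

Y = number of wells to the first success; geometric, p = 0.09.
P(Y > 11) = P(first 11 all fail) = (1−p)^11 = 0.354369

0.3544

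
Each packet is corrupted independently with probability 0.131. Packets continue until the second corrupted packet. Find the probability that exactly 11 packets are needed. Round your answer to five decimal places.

0.04850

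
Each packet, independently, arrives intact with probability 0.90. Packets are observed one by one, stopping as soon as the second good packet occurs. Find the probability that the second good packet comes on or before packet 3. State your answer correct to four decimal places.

0.9720

Finishing within 3 packets ⇔ at least 2 successes in the first 3. With X ~ Binomial(3, 0.90), P(Y ≤ 3) = 1 − P(X ≤ 1).
  k=0: C(3,0)·0.90^0·0.10^3 = 0.001000
  k=1: C(3,1)·0.90^1·0.10^2 = 0.027000
1 − 0.028000 = 0.972000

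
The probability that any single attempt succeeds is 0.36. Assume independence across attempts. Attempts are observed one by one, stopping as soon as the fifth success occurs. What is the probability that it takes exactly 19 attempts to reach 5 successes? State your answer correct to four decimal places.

Y = trial on which the fifth success occurs; negative binomial, r=5, p=0.36.
P(Y=19) = C(18,4) · p^5 · (1−p)^14
= 3060 · 0.0060466 · 0.0019343 = 0.035789

0.0358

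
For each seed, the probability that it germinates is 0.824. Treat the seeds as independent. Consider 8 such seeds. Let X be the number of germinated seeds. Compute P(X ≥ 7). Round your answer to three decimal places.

0.576

X ~ Binomial(8, 0.824); P(X ≥ 7) = Σ C(8,k) p^k (1−p)^(8−k) over k:
  k=7: C(8,7)·0.824^7·0.176^1 = 0.36316
  k=8: C(8,8)·0.824^8·0.176^0 = 0.21253
Total = 0.57568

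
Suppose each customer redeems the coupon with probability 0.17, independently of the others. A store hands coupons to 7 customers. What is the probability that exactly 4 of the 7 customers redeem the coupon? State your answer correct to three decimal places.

0.017

X ~ Binomial(n=7, p=0.17).
P(X=4) = C(7,4) · p^4 · (1−p)^3
= 35 · 0.00083521 · 0.57179 = 0.01671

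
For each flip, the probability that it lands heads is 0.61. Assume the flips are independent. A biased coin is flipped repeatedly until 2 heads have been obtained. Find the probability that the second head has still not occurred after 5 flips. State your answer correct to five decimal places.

0.07958

Needing more than 5 flips ⇔ fewer than 2 successes in the first 5. With X ~ Binomial(5, 0.61), P(Y > 5) = P(X ≤ 1).
  k=0: C(5,0)·0.61^0·0.39^5 = 0.0090224
  k=1: C(5,1)·0.61^1·0.39^4 = 0.0705600
P(X ≤ 1) = 0.0795824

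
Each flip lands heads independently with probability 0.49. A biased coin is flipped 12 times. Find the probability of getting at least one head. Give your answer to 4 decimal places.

0.9997

P(at least one) = 1 − P(none) = 1 − (1 − 0.49)^12
= 1 − 0.000310 = 0.999690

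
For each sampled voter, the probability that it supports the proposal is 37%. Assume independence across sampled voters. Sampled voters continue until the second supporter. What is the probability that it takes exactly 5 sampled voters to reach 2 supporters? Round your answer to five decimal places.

Y = trial on which the second success occurs; negative binomial, r=2, p=0.37.
P(Y=5) = C(4,1) · p^2 · (1−p)^3
= 4 · 0.1369 · 0.25005 = 0.1369257

0.13693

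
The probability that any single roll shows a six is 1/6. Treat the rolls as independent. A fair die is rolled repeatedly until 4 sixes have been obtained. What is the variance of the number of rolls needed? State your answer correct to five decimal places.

120.00000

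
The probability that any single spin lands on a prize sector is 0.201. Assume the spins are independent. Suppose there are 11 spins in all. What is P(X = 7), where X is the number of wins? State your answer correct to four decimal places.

0.0018

X ~ Binomial(n=11, p=0.201).
P(X=7) = C(11,7) · p^7 · (1−p)^4
= 330 · 1.3255e-05 · 0.40756 = 0.001783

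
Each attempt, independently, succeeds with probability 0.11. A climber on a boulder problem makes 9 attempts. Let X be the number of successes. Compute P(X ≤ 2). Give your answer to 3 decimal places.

X ~ Binomial(9, 0.11); P(X ≤ 2) = Σ C(9,k) p^k (1−p)^(9−k) over k:
  k=0: C(9,0)·0.11^0·0.89^9 = 0.35036
  k=1: C(9,1)·0.11^1·0.89^8 = 0.38972
  k=2: C(9,2)·0.11^2·0.89^7 = 0.19267
Total = 0.93275

0.933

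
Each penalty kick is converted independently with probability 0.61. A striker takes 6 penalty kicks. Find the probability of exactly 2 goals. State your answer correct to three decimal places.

X ~ Binomial(n=6, p=0.61).
P(X=2) = C(6,2) · p^2 · (1−p)^4
= 15 · 0.3721 · 0.023134 = 0.12912

0.129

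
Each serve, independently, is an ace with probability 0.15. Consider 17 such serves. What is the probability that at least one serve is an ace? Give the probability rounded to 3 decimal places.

P(at least one) = 1 − P(none) = 1 − (1 − 0.15)^17
= 1 − 0.06311 = 0.93689

0.937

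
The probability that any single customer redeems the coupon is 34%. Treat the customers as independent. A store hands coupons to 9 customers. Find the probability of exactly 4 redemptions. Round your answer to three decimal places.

0.211

X ~ Binomial(n=9, p=0.34).
P(X=4) = C(9,4) · p^4 · (1−p)^5
= 126 · 0.013363 · 0.12523 = 0.21087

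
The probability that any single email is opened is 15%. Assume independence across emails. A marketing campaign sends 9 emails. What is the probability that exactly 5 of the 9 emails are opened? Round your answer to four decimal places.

X ~ Binomial(n=9, p=0.15).
P(X=5) = C(9,5) · p^5 · (1−p)^4
= 126 · 7.5937e-05 · 0.52201 = 0.004995

0.0050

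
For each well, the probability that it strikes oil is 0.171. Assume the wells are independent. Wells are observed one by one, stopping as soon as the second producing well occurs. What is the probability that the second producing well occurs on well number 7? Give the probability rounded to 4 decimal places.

0.0687

Y = trial on which the second success occurs; negative binomial, r=2, p=0.171.
P(Y=7) = C(6,1) · p^2 · (1−p)^5
= 6 · 0.029241 · 0.39154 = 0.068694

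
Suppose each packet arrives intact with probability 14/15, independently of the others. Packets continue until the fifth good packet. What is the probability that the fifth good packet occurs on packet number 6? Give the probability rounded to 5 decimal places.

0.23608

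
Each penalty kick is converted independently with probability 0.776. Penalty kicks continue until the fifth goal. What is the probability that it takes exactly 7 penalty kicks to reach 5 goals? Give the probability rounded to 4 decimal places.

0.2118

Y = trial on which the fifth success occurs; negative binomial, r=5, p=0.776.
P(Y=7) = C(6,4) · p^5 · (1−p)^2
= 15 · 0.28139 · 0.050176 = 0.211785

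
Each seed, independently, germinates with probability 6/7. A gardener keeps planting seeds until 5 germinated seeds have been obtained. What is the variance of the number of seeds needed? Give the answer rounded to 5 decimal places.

0.97222

Y = total seeds until the fifth success; negative binomial with r=5, p=0.857143.
Var(Y) = r(1−p)/p² = 5·0.142857 / 0.857143² = 0.9722222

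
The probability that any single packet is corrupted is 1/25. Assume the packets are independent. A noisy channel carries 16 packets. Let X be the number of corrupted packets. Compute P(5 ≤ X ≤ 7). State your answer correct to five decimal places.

0.00031

X ~ Binomial(16, 0.04); P(5 ≤ X ≤ 7) = Σ C(16,k) p^k (1−p)^(16−k) over k:
  k=5: C(16,5)·0.04^5·0.96^11 = 0.0002855
  k=6: C(16,6)·0.04^6·0.96^10 = 0.0000218
  k=7: C(16,7)·0.04^7·0.96^9 = 0.0000013
Total = 0.0003086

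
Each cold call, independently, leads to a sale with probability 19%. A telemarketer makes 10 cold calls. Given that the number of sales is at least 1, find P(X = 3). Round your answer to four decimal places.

X ~ Binomial(10, 0.19). Want P(X=3 | X≥1) = P(X=3) / P(X≥1).
P(X=3) = C(10,3)·0.19^3·0.81^7 = 0.188294
P(X≥1) = 1 − 0.121577 = 0.878423
Ratio = 0.188294 / 0.878423 = 0.214355

0.2144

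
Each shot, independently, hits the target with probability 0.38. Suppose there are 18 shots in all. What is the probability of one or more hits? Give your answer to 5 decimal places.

P(at least one) = 1 − P(none) = 1 − (1 − 0.38)^18
= 1 − 0.0001833 = 0.9998167

0.99982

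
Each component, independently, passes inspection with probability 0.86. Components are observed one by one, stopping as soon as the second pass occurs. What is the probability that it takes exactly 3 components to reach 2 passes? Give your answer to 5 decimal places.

0.20709

Y = trial on which the second success occurs; negative binomial, r=2, p=0.86.
P(Y=3) = C(2,1) · p^2 · (1−p)^1
= 2 · 0.7396 · 0.14 = 0.2070880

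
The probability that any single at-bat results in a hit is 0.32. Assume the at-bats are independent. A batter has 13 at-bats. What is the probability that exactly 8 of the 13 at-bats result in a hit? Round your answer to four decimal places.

0.0206

X ~ Binomial(n=13, p=0.32).
P(X=8) = C(13,8) · p^8 · (1−p)^5
= 1287 · 0.00010995 · 0.14539 = 0.020574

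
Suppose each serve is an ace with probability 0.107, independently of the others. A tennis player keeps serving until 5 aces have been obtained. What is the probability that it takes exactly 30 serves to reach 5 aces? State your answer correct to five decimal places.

Y = trial on which the fifth success occurs; negative binomial, r=5, p=0.107.
P(Y=30) = C(29,4) · p^5 · (1−p)^25
= 23751 · 1.4026e-05 · 0.059059 = 0.0196738

0.01967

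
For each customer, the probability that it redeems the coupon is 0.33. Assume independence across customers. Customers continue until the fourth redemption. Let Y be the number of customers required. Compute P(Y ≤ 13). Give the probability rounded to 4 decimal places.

0.6683

Finishing within 13 customers ⇔ at least 4 successes in the first 13. With X ~ Binomial(13, 0.33), P(Y ≤ 13) = 1 − P(X ≤ 3).
  k=0: C(13,0)·0.33^0·0.67^13 = 0.005482
  k=1: C(13,1)·0.33^1·0.67^12 = 0.035104
  k=2: C(13,2)·0.33^2·0.67^11 = 0.103740
  k=3: C(13,3)·0.33^3·0.67^10 = 0.187351
1 − 0.331677 = 0.668323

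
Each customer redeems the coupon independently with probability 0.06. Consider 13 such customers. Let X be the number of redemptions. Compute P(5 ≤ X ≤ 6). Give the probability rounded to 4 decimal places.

X ~ Binomial(13, 0.06); P(5 ≤ X ≤ 6) = Σ C(13,k) p^k (1−p)^(13−k) over k:
  k=5: C(13,5)·0.06^5·0.94^8 = 0.000610
  k=6: C(13,6)·0.06^6·0.94^7 = 0.000052
Total = 0.000662

0.0007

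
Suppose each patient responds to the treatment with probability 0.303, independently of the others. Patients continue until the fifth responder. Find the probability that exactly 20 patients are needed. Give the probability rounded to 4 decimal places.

0.0441

Y = trial on which the fifth success occurs; negative binomial, r=5, p=0.303.
P(Y=20) = C(19,4) · p^5 · (1−p)^15
= 3876 · 0.002554 · 0.0044513 = 0.044064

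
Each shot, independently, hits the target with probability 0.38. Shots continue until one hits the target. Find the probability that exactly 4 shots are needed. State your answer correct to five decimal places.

0.09056

Geometric (trials to first success), p = 0.38.
P(Y = 4) = (1−p)^3 · p = 0.23833 · 0.38 = 0.0905646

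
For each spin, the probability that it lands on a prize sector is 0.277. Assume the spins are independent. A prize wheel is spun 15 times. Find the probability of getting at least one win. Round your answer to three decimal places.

0.992

P(at least one) = 1 − P(none) = 1 − (1 − 0.277)^15
= 1 − 0.00771 = 0.99229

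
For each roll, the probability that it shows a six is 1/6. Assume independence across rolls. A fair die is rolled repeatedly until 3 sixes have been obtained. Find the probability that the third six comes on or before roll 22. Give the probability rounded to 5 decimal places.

0.73481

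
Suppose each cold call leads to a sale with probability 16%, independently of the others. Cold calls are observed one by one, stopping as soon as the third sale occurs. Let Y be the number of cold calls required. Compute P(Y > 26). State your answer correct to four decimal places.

0.1907

Needing more than 26 cold calls ⇔ fewer than 3 successes in the first 26. With X ~ Binomial(26, 0.16), P(Y > 26) = P(X ≤ 2).
  k=0: C(26,0)·0.16^0·0.84^26 = 0.010746
  k=1: C(26,1)·0.16^1·0.84^25 = 0.053220
  k=2: C(26,2)·0.16^2·0.84^24 = 0.126714
P(X ≤ 2) = 0.190681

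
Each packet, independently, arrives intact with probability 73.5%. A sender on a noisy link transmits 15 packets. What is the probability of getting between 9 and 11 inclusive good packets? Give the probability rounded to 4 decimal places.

0.5167

X ~ Binomial(15, 0.735); P(9 ≤ X ≤ 11) = Σ C(15,k) p^k (1−p)^(15−k) over k:
  k=9: C(15,9)·0.735^9·0.265^6 = 0.108509
  k=10: C(15,10)·0.735^10·0.265^5 = 0.180575
  k=11: C(15,11)·0.735^11·0.265^4 = 0.227655
Total = 0.516739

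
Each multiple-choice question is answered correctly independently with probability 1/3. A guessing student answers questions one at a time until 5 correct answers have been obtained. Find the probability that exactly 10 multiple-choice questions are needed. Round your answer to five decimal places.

Y = trial on which the fifth success occurs; negative binomial, r=5, p=0.333333.
P(Y=10) = C(9,4) · p^5 · (1−p)^5
= 126 · 0.0041152 · 0.13169 = 0.0682823

0.06828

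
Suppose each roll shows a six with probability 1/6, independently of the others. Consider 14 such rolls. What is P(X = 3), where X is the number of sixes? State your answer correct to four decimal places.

X ~ Binomial(n=14, p=0.166667).
P(X=3) = C(14,3) · p^3 · (1−p)^11
= 364 · 0.0046296 · 0.13459 = 0.226806

0.2268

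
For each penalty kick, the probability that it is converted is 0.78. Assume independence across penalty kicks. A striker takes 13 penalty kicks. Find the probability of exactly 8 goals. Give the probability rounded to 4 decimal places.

X ~ Binomial(n=13, p=0.78).
P(X=8) = C(13,8) · p^8 · (1−p)^5
= 1287 · 0.13701 · 0.00051536 = 0.090876

0.0909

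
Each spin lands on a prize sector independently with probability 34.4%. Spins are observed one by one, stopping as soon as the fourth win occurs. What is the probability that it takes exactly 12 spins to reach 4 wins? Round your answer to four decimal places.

0.0792

Y = trial on which the fourth success occurs; negative binomial, r=4, p=0.344.
P(Y=12) = C(11,3) · p^4 · (1−p)^8
= 165 · 0.014003 · 0.034295 = 0.079241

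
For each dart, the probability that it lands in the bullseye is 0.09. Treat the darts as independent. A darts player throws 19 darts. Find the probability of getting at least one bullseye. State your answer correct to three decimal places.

0.833

P(at least one) = 1 − P(none) = 1 − (1 − 0.09)^19
= 1 − 0.16664 = 0.83336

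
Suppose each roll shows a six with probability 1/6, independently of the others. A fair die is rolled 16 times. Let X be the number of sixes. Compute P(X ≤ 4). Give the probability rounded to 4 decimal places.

X ~ Binomial(16, 0.166667); P(X ≤ 4) = Σ C(16,k) p^k (1−p)^(16−k) over k:
  k=0: C(16,0)·0.166667^0·0.833333^16 = 0.054088
  k=1: C(16,1)·0.166667^1·0.833333^15 = 0.173081
  k=2: C(16,2)·0.166667^2·0.833333^14 = 0.259622
  k=3: C(16,3)·0.166667^3·0.833333^13 = 0.242314
  k=4: C(16,4)·0.166667^4·0.833333^12 = 0.157504
Total = 0.886609

0.8866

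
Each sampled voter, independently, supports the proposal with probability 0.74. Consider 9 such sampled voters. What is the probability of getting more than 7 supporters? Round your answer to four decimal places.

X ~ Binomial(9, 0.74); P(X ≥ 8) = Σ C(9,k) p^k (1−p)^(9−k) over k:
  k=8: C(9,8)·0.74^8·0.26^1 = 0.210412
  k=9: C(9,9)·0.74^9·0.26^0 = 0.066540
Total = 0.276952

0.2770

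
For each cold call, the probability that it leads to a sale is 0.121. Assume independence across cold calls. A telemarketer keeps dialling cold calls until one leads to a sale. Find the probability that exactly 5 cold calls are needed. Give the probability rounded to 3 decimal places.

Geometric (trials to first success), p = 0.121.
P(Y = 5) = (1−p)^4 · p = 0.59697 · 0.121 = 0.07223

0.072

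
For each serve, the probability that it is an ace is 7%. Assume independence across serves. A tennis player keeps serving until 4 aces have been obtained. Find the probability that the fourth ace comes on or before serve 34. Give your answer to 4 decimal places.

Finishing within 34 serves ⇔ at least 4 successes in the first 34. With X ~ Binomial(34, 0.07), P(Y ≤ 34) = 1 − P(X ≤ 3).
  k=0: C(34,0)·0.07^0·0.93^34 = 0.084805
  k=1: C(34,1)·0.07^1·0.93^33 = 0.217027
  k=2: C(34,2)·0.07^2·0.93^32 = 0.269534
  k=3: C(34,3)·0.07^3·0.93^31 = 0.216400
1 − 0.787766 = 0.212234

0.2122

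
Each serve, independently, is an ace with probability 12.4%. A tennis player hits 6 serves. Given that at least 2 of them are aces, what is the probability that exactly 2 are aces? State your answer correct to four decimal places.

0.8265

X ~ Binomial(6, 0.124). Want P(X=2 | X≥2) = P(X=2) / P(X≥2).
P(X=2) = C(6,2)·0.124^2·0.876^4 = 0.135816
P(X≥2) = 1 − 0.451882 − 0.383790 = 0.164329
Ratio = 0.135816 / 0.164329 = 0.826491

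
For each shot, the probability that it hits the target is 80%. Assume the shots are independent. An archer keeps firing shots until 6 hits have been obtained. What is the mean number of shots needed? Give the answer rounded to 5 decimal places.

7.50000

Y = total shots until the sixth success; negative binomial with r=6, p=0.80.
E[Y] = r / p = 6 / 0.80 = 7.5000000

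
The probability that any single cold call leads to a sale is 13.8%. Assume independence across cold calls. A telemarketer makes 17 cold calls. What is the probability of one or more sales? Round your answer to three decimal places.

P(at least one) = 1 − P(none) = 1 − (1 − 0.138)^17
= 1 − 0.08010 = 0.91990

0.920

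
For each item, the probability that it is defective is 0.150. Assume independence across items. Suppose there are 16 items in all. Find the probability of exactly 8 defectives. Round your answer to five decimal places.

X ~ Binomial(n=16, p=0.15).
P(X=8) = C(16,8) · p^8 · (1−p)^8
= 12870 · 2.5629e-07 · 0.27249 = 0.0008988

0.00090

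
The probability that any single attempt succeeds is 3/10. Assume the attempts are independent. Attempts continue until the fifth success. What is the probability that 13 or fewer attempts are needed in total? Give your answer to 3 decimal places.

0.346

Finishing within 13 attempts ⇔ at least 5 successes in the first 13. With X ~ Binomial(13, 0.30), P(Y ≤ 13) = 1 − P(X ≤ 4).
  k=0: C(13,0)·0.30^0·0.70^13 = 0.00969
  k=1: C(13,1)·0.30^1·0.70^12 = 0.05398
  k=2: C(13,2)·0.30^2·0.70^11 = 0.13881
  k=3: C(13,3)·0.30^3·0.70^10 = 0.21813
  k=4: C(13,4)·0.30^4·0.70^9 = 0.23371
1 − 0.65431 = 0.34569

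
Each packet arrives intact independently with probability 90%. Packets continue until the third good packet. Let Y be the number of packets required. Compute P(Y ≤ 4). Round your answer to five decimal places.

Finishing within 4 packets ⇔ at least 3 successes in the first 4. With X ~ Binomial(4, 0.90), P(Y ≤ 4) = 1 − P(X ≤ 2).
  k=0: C(4,0)·0.90^0·0.10^4 = 0.0001000
  k=1: C(4,1)·0.90^1·0.10^3 = 0.0036000
  k=2: C(4,2)·0.90^2·0.10^2 = 0.0486000
1 − 0.0523000 = 0.9477000

0.94770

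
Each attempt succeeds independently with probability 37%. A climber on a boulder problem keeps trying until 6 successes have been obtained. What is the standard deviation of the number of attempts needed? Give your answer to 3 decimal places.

Y = total attempts until the sixth success; negative binomial with r=6, p=0.37.
SD(Y) = √[r(1−p)/p²] = √(27.61140) = 5.25465

5.255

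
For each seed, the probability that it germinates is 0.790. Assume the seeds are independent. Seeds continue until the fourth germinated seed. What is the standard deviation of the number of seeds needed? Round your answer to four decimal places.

1.1601

Y = total seeds until the fourth success; negative binomial with r=4, p=0.79.
SD(Y) = √[r(1−p)/p²] = √(1.345938) = 1.160146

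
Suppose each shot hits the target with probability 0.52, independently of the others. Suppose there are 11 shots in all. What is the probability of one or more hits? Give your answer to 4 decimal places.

P(at least one) = 1 − P(none) = 1 − (1 − 0.52)^11
= 1 − 0.000312 = 0.999688

0.9997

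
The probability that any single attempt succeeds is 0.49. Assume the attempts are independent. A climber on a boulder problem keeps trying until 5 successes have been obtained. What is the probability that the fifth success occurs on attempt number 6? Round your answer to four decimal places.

0.0720

Y = trial on which the fifth success occurs; negative binomial, r=5, p=0.49.
P(Y=6) = C(5,4) · p^5 · (1−p)^1
= 5 · 0.028248 · 0.51 = 0.072031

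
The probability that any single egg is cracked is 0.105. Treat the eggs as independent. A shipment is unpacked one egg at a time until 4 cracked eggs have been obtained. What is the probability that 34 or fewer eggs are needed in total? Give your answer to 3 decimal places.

0.485

Finishing within 34 eggs ⇔ at least 4 successes in the first 34. With X ~ Binomial(34, 0.105), P(Y ≤ 34) = 1 − P(X ≤ 3).
  k=0: C(34,0)·0.105^0·0.895^34 = 0.02301
  k=1: C(34,1)·0.105^1·0.895^33 = 0.09180
  k=2: C(34,2)·0.105^2·0.895^32 = 0.17770
  k=3: C(34,3)·0.105^3·0.895^31 = 0.22237
1 − 0.51488 = 0.48512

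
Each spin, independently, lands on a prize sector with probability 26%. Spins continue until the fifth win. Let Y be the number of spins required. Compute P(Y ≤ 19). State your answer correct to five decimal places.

0.57445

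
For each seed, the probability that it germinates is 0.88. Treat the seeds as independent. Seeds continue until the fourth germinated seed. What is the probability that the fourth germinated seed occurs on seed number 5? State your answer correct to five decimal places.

Y = trial on which the fourth success occurs; negative binomial, r=4, p=0.88.
P(Y=5) = C(4,3) · p^4 · (1−p)^1
= 4 · 0.5997 · 0.12 = 0.2878538

0.28785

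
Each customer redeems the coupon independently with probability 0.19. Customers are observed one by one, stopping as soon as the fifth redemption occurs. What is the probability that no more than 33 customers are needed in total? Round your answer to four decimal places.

0.7784

Finishing within 33 customers ⇔ at least 5 successes in the first 33. With X ~ Binomial(33, 0.19), P(Y ≤ 33) = 1 − P(X ≤ 4).
  k=0: C(33,0)·0.19^0·0.81^33 = 0.000955
  k=1: C(33,1)·0.19^1·0.81^32 = 0.007392
  k=2: C(33,2)·0.19^2·0.81^31 = 0.027744
  k=3: C(33,3)·0.19^3·0.81^30 = 0.067249
  k=4: C(33,4)·0.19^4·0.81^29 = 0.118308
1 − 0.221649 = 0.778351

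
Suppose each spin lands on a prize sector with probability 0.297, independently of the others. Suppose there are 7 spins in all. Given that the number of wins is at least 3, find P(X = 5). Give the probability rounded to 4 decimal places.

0.0693

X ~ Binomial(7, 0.297). Want P(X=5 | X≥3) = P(X=5) / P(X≥3).
P(X=5) = C(7,5)·0.297^5·0.703^2 = 0.023983
P(X≥3) = 1 − 0.084857 − 0.250950 − 0.318060 = 0.346134
Ratio = 0.023983 / 0.346134 = 0.069290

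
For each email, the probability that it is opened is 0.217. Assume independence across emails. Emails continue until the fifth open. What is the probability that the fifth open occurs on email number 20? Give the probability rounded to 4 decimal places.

0.0475

Y = trial on which the fifth success occurs; negative binomial, r=5, p=0.217.
P(Y=20) = C(19,4) · p^5 · (1−p)^15
= 3876 · 0.00048117 · 0.025493 = 0.047545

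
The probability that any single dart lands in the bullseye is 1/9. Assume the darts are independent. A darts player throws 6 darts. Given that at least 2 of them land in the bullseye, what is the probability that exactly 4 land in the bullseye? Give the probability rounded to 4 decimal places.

X ~ Binomial(6, 0.111111). Want P(X=4 | X≥2) = P(X=4) / P(X≥2).
P(X=4) = C(6,4)·0.111111^4·0.888889^2 = 0.001806
P(X≥2) = 1 − 0.493270 − 0.369953 = 0.136777
Ratio = 0.001806 / 0.136777 = 0.013207

0.0132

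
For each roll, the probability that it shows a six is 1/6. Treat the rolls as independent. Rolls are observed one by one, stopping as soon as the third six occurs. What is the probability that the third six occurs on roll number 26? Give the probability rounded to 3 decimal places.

0.021

Y = trial on which the third success occurs; negative binomial, r=3, p=0.166667.
P(Y=26) = C(25,2) · p^3 · (1−p)^23
= 300 · 0.0046296 · 0.015095 = 0.02097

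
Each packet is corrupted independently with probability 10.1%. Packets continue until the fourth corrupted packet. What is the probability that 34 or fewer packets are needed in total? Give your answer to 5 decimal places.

Finishing within 34 packets ⇔ at least 4 successes in the first 34. With X ~ Binomial(34, 0.101), P(Y ≤ 34) = 1 − P(X ≤ 3).
  k=0: C(34,0)·0.101^0·0.899^34 = 0.0267812
  k=1: C(34,1)·0.101^1·0.899^33 = 0.1022987
  k=2: C(34,2)·0.101^2·0.899^32 = 0.1896338
  k=3: C(34,3)·0.101^3·0.899^31 = 0.2272512
1 − 0.5459648 = 0.4540352

0.45404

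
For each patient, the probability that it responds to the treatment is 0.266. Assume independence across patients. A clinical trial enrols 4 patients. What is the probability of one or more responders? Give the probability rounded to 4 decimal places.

P(at least one) = 1 − P(none) = 1 − (1 − 0.266)^4
= 1 − 0.290258 = 0.709742

0.7097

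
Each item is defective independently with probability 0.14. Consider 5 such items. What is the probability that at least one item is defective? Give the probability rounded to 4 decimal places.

0.5296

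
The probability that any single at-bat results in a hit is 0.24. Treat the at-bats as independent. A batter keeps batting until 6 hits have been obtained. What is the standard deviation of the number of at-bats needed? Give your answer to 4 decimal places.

8.8976

Y = total at-bats until the sixth success; negative binomial with r=6, p=0.24.
SD(Y) = √[r(1−p)/p²] = √(79.166667) = 8.897565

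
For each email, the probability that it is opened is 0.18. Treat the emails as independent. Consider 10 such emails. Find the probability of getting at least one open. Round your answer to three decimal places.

0.863

P(at least one) = 1 − P(none) = 1 − (1 − 0.18)^10
= 1 − 0.13745 = 0.86255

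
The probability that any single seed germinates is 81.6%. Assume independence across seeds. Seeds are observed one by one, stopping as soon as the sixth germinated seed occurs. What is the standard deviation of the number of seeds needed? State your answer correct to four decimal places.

1.2876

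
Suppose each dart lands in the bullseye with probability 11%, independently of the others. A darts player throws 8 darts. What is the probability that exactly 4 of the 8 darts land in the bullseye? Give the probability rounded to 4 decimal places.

X ~ Binomial(n=8, p=0.11).
P(X=4) = C(8,4) · p^4 · (1−p)^4
= 70 · 0.00014641 · 0.62742 = 0.006430

0.0064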